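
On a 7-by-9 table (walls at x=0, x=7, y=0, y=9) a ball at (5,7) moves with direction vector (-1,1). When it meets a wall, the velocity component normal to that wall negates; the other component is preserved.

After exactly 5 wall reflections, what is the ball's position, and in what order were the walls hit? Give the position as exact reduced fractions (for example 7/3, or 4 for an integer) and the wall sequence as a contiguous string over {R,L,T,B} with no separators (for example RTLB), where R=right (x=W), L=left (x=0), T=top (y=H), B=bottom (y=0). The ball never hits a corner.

Final position: (0,8)
Wall sequence: TLBRL

1. t=2 → T at (3,9); v=(-1,-1)
2. t=3 → L at (0,6); v=(1,-1)
3. t=6 → B at (6,0); v=(1,1)
4. t=1 → R at (7,1); v=(-1,1)
5. t=7 → L at (0,8); v=(1,1)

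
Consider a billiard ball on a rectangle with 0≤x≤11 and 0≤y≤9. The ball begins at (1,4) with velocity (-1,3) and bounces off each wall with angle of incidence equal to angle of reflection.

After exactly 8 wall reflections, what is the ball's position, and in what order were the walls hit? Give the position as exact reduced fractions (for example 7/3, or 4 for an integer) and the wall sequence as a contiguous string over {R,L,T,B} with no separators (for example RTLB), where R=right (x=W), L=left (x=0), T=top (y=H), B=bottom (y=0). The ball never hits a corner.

Final position: (19/3,0)
Wall sequence: LTBTBRTB

1. t=1 → L at (0,7); v=(1,3)
2. t=2/3 → T at (2/3,9); v=(1,-3)
3. t=3 → B at (11/3,0); v=(1,3)
4. t=3 → T at (20/3,9); v=(1,-3)
5. t=3 → B at (29/3,0); v=(1,3)
6. t=4/3 → R at (11,4); v=(-1,3)
7. t=5/3 → T at (28/3,9); v=(-1,-3)
8. t=3 → B at (19/3,0); v=(-1,3)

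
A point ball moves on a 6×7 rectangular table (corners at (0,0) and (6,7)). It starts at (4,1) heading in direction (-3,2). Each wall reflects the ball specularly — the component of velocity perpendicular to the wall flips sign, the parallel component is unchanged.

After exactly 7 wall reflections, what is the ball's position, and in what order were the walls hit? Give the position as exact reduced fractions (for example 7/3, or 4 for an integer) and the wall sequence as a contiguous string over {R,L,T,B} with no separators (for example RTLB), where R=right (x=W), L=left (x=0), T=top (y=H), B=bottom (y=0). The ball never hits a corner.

Final position: (0,17/3)
Wall sequence: LTRLBRL

1. t=4/3 → L at (0,11/3); v=(3,2)
2. t=5/3 → T at (5,7); v=(3,-2)
3. t=1/3 → R at (6,19/3); v=(-3,-2)
4. t=2 → L at (0,7/3); v=(3,-2)
5. t=7/6 → B at (7/2,0); v=(3,2)
6. t=5/6 → R at (6,5/3); v=(-3,2)
7. t=2 → L at (0,17/3); v=(3,2)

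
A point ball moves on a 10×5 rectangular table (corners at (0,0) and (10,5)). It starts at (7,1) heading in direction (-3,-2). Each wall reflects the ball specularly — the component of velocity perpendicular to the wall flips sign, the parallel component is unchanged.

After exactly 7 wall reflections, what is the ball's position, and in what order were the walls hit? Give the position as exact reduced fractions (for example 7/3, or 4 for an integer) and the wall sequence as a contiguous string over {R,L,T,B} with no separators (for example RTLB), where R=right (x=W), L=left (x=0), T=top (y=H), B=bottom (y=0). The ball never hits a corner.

Final position: (0,3)
Wall sequence: BLTBRTL

1. t=1/2 → B at (11/2,0); v=(-3,2)
2. t=11/6 → L at (0,11/3); v=(3,2)
3. t=2/3 → T at (2,5); v=(3,-2)
4. t=5/2 → B at (19/2,0); v=(3,2)
5. t=1/6 → R at (10,1/3); v=(-3,2)
6. t=7/3 → T at (3,5); v=(-3,-2)
7. t=1 → L at (0,3); v=(3,-2)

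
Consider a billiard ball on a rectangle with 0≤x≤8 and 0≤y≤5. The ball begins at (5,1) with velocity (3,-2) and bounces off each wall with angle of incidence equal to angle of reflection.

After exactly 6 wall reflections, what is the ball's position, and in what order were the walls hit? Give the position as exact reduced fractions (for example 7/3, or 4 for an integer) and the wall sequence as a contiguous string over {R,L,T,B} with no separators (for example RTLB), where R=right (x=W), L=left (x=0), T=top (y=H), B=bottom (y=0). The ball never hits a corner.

1. t=1/2 → B at (13/2,0); v=(3,2)
2. t=1/2 → R at (8,1); v=(-3,2)
3. t=2 → T at (2,5); v=(-3,-2)
4. t=2/3 → L at (0,11/3); v=(3,-2)
5. t=11/6 → B at (11/2,0); v=(3,2)
6. t=5/6 → R at (8,5/3); v=(-3,2)

Final position: (8,5/3)
Wall sequence: BRTLBR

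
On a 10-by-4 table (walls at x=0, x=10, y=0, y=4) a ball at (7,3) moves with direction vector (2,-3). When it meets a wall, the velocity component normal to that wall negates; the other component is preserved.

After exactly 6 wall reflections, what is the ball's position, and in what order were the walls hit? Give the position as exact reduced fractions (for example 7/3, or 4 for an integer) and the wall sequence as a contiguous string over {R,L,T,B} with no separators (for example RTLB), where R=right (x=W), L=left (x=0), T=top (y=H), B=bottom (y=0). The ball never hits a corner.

1. t=1 → B at (9,0); v=(2,3)
2. t=1/2 → R at (10,3/2); v=(-2,3)
3. t=5/6 → T at (25/3,4); v=(-2,-3)
4. t=4/3 → B at (17/3,0); v=(-2,3)
5. t=4/3 → T at (3,4); v=(-2,-3)
6. t=4/3 → B at (1/3,0); v=(-2,3)

Final position: (1/3,0)
Wall sequence: BRTBTB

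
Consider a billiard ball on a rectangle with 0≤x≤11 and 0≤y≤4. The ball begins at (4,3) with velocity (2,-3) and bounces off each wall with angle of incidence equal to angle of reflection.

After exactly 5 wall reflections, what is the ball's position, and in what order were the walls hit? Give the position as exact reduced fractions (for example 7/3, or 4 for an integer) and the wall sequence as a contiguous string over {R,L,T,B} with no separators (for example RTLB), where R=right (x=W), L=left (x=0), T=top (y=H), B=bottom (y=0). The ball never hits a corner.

1. t=1 → B at (6,0); v=(2,3)
2. t=4/3 → T at (26/3,4); v=(2,-3)
3. t=7/6 → R at (11,1/2); v=(-2,-3)
4. t=1/6 → B at (32/3,0); v=(-2,3)
5. t=4/3 → T at (8,4); v=(-2,-3)

Final position: (8,4)
Wall sequence: BTRBT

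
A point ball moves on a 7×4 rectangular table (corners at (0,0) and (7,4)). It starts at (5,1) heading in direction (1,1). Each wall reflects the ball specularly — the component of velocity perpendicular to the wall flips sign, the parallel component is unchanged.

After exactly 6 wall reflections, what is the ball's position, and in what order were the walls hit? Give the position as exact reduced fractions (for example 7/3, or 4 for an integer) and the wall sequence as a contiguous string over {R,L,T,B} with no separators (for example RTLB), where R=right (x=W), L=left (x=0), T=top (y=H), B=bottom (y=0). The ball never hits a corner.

1. t=2 → R at (7,3); v=(-1,1)
2. t=1 → T at (6,4); v=(-1,-1)
3. t=4 → B at (2,0); v=(-1,1)
4. t=2 → L at (0,2); v=(1,1)
5. t=2 → T at (2,4); v=(1,-1)
6. t=4 → B at (6,0); v=(1,1)

Final position: (6,0)
Wall sequence: RTBLTB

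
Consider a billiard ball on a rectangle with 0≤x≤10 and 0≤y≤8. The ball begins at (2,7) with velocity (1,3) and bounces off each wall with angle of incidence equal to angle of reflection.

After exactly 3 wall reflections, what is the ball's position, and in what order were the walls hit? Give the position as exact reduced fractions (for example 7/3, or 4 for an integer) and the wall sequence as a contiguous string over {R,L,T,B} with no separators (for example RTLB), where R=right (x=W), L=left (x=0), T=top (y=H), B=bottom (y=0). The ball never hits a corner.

1. t=1/3 → T at (7/3,8); v=(1,-3)
2. t=8/3 → B at (5,0); v=(1,3)
3. t=8/3 → T at (23/3,8); v=(1,-3)

Final position: (23/3,8)
Wall sequence: TBT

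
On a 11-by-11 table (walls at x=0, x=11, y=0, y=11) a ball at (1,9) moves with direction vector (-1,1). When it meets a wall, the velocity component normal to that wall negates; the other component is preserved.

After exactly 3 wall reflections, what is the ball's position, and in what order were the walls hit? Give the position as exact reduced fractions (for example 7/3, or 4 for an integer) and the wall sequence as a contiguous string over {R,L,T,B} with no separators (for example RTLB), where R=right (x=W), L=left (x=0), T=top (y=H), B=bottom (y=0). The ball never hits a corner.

Final position: (11,1)
Wall sequence: LTR

1. t=1 → L at (0,10); v=(1,1)
2. t=1 → T at (1,11); v=(1,-1)
3. t=10 → R at (11,1); v=(-1,-1)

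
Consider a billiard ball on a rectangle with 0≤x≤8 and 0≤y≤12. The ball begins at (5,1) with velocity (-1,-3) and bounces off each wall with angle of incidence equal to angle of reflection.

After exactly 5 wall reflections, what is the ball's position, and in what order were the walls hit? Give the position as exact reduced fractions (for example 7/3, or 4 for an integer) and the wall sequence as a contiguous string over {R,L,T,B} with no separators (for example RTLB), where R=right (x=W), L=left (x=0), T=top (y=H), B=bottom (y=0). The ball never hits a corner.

1. t=1/3 → B at (14/3,0); v=(-1,3)
2. t=4 → T at (2/3,12); v=(-1,-3)
3. t=2/3 → L at (0,10); v=(1,-3)
4. t=10/3 → B at (10/3,0); v=(1,3)
5. t=4 → T at (22/3,12); v=(1,-3)

Final position: (22/3,12)
Wall sequence: BTLBT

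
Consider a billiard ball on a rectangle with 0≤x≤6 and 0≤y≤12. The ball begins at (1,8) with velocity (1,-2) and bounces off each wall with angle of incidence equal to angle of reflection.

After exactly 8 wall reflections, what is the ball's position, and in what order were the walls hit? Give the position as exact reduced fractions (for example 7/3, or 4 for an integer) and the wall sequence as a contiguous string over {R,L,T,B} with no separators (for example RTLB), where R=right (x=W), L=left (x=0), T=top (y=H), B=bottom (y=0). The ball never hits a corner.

Final position: (0,10)
Wall sequence: BRTLBRTL

1. t=4 → B at (5,0); v=(1,2)
2. t=1 → R at (6,2); v=(-1,2)
3. t=5 → T at (1,12); v=(-1,-2)
4. t=1 → L at (0,10); v=(1,-2)
5. t=5 → B at (5,0); v=(1,2)
6. t=1 → R at (6,2); v=(-1,2)
7. t=5 → T at (1,12); v=(-1,-2)
8. t=1 → L at (0,10); v=(1,-2)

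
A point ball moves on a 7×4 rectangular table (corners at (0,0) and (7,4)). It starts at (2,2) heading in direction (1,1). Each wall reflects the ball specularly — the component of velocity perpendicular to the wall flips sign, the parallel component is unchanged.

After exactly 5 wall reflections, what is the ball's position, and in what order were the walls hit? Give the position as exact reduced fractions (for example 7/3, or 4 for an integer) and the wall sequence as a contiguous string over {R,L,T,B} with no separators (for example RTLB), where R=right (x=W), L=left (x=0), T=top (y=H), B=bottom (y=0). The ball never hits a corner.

Final position: (0,2)
Wall sequence: TRBTL

1. t=2 → T at (4,4); v=(1,-1)
2. t=3 → R at (7,1); v=(-1,-1)
3. t=1 → B at (6,0); v=(-1,1)
4. t=4 → T at (2,4); v=(-1,-1)
5. t=2 → L at (0,2); v=(1,-1)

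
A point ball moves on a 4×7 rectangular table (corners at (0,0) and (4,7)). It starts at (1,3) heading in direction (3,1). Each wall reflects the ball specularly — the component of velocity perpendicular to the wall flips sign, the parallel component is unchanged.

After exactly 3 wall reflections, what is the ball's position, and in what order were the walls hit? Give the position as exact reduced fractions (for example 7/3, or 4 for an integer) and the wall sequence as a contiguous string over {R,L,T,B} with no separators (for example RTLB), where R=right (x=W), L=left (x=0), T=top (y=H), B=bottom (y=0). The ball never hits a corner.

Final position: (4,20/3)
Wall sequence: RLR

1. t=1 → R at (4,4); v=(-3,1)
2. t=4/3 → L at (0,16/3); v=(3,1)
3. t=4/3 → R at (4,20/3); v=(-3,1)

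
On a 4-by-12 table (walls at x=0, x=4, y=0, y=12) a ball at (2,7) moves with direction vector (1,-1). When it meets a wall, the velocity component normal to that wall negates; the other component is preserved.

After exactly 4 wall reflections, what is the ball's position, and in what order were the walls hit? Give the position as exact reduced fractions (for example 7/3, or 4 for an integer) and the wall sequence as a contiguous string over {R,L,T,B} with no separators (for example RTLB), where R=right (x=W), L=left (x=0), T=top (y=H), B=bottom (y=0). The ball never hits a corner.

Final position: (4,3)
Wall sequence: RLBR

1. t=2 → R at (4,5); v=(-1,-1)
2. t=4 → L at (0,1); v=(1,-1)
3. t=1 → B at (1,0); v=(1,1)
4. t=3 → R at (4,3); v=(-1,1)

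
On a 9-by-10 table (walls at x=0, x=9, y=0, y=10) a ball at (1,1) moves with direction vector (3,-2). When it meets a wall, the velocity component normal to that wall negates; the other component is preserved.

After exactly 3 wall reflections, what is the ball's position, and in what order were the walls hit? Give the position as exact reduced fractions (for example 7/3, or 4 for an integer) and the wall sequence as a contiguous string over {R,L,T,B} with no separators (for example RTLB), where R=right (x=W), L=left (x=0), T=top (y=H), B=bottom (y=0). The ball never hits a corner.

Final position: (1/2,10)
Wall sequence: BRT

1. t=1/2 → B at (5/2,0); v=(3,2)
2. t=13/6 → R at (9,13/3); v=(-3,2)
3. t=17/6 → T at (1/2,10); v=(-3,-2)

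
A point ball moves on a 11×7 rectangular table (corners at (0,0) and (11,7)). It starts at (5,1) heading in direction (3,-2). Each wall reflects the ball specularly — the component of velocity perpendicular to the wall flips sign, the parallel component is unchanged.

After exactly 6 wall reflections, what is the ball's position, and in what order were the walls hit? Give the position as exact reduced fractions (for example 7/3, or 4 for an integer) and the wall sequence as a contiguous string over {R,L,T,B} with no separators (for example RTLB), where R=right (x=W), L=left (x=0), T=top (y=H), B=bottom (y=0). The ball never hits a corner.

1. t=1/2 → B at (13/2,0); v=(3,2)
2. t=3/2 → R at (11,3); v=(-3,2)
3. t=2 → T at (5,7); v=(-3,-2)
4. t=5/3 → L at (0,11/3); v=(3,-2)
5. t=11/6 → B at (11/2,0); v=(3,2)
6. t=11/6 → R at (11,11/3); v=(-3,2)

Final position: (11,11/3)
Wall sequence: BRTLBR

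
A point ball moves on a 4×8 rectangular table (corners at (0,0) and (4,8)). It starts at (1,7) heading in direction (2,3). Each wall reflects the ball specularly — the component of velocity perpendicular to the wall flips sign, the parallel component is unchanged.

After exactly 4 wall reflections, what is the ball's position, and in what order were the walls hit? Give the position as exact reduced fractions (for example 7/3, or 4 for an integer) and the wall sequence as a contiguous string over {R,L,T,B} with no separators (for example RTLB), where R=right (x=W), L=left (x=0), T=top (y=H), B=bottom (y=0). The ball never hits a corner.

Final position: (0,3/2)
Wall sequence: TRBL

1. t=1/3 → T at (5/3,8); v=(2,-3)
2. t=7/6 → R at (4,9/2); v=(-2,-3)
3. t=3/2 → B at (1,0); v=(-2,3)
4. t=1/2 → L at (0,3/2); v=(2,3)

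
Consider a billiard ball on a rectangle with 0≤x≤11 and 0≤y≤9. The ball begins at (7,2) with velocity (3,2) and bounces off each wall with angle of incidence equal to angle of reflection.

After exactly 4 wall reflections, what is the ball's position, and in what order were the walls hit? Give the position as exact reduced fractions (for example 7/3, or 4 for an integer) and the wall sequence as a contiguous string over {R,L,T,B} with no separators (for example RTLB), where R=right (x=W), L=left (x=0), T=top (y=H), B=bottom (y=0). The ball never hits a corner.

1. t=4/3 → R at (11,14/3); v=(-3,2)
2. t=13/6 → T at (9/2,9); v=(-3,-2)
3. t=3/2 → L at (0,6); v=(3,-2)
4. t=3 → B at (9,0); v=(3,2)

Final position: (9,0)
Wall sequence: RTLB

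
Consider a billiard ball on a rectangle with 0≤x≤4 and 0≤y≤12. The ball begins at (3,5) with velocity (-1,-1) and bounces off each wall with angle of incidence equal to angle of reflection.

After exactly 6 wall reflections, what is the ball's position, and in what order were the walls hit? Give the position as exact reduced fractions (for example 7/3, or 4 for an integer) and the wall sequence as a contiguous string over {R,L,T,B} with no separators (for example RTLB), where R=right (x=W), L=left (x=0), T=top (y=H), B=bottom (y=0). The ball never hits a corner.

1. t=3 → L at (0,2); v=(1,-1)
2. t=2 → B at (2,0); v=(1,1)
3. t=2 → R at (4,2); v=(-1,1)
4. t=4 → L at (0,6); v=(1,1)
5. t=4 → R at (4,10); v=(-1,1)
6. t=2 → T at (2,12); v=(-1,-1)

Final position: (2,12)
Wall sequence: LBRLRT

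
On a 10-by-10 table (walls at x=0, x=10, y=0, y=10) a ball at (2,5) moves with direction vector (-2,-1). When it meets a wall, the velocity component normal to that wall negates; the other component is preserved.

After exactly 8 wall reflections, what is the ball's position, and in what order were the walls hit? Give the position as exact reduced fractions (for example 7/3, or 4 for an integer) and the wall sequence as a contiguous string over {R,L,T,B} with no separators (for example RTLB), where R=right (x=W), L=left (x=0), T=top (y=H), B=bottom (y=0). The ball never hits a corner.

1. t=1 → L at (0,4); v=(2,-1)
2. t=4 → B at (8,0); v=(2,1)
3. t=1 → R at (10,1); v=(-2,1)
4. t=5 → L at (0,6); v=(2,1)
5. t=4 → T at (8,10); v=(2,-1)
6. t=1 → R at (10,9); v=(-2,-1)
7. t=5 → L at (0,4); v=(2,-1)
8. t=4 → B at (8,0); v=(2,1)

Final position: (8,0)
Wall sequence: LBRLTRLB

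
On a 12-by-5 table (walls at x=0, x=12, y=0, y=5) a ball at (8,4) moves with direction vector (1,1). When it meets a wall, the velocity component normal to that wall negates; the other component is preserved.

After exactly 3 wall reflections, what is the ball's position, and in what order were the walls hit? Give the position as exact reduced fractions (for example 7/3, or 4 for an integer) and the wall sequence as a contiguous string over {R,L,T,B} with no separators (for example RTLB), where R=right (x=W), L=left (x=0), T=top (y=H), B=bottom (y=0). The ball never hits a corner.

1. t=1 → T at (9,5); v=(1,-1)
2. t=3 → R at (12,2); v=(-1,-1)
3. t=2 → B at (10,0); v=(-1,1)

Final position: (10,0)
Wall sequence: TRB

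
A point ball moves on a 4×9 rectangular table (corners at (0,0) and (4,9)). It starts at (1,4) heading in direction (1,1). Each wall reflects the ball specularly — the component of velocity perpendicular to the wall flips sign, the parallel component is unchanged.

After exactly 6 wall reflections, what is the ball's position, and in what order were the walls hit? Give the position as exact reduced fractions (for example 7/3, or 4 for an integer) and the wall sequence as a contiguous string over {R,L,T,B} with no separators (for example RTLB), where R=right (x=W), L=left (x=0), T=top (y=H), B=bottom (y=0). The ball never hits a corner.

Final position: (0,1)
Wall sequence: RTLRBL

1. t=3 → R at (4,7); v=(-1,1)
2. t=2 → T at (2,9); v=(-1,-1)
3. t=2 → L at (0,7); v=(1,-1)
4. t=4 → R at (4,3); v=(-1,-1)
5. t=3 → B at (1,0); v=(-1,1)
6. t=1 → L at (0,1); v=(1,1)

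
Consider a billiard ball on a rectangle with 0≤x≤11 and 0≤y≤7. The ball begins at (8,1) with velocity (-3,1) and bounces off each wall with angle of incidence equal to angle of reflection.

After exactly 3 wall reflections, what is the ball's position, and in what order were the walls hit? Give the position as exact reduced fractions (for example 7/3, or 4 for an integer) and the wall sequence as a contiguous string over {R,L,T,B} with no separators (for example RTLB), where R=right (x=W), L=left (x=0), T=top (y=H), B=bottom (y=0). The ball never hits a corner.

Final position: (11,20/3)
Wall sequence: LTR

1. t=8/3 → L at (0,11/3); v=(3,1)
2. t=10/3 → T at (10,7); v=(3,-1)
3. t=1/3 → R at (11,20/3); v=(-3,-1)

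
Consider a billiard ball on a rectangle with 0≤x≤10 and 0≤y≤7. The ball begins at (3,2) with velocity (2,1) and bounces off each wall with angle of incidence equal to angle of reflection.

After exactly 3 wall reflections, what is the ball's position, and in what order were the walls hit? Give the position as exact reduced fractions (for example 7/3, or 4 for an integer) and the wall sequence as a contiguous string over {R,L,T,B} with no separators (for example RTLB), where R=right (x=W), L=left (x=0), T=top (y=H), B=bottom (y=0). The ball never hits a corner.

1. t=7/2 → R at (10,11/2); v=(-2,1)
2. t=3/2 → T at (7,7); v=(-2,-1)
3. t=7/2 → L at (0,7/2); v=(2,-1)

Final position: (0,7/2)
Wall sequence: RTL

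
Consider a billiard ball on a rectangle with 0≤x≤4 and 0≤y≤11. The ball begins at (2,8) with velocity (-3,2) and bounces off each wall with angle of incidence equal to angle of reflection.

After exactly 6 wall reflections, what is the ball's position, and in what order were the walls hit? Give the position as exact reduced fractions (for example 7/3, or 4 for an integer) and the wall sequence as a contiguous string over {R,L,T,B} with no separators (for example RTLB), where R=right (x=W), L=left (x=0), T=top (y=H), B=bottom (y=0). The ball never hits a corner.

1. t=2/3 → L at (0,28/3); v=(3,2)
2. t=5/6 → T at (5/2,11); v=(3,-2)
3. t=1/2 → R at (4,10); v=(-3,-2)
4. t=4/3 → L at (0,22/3); v=(3,-2)
5. t=4/3 → R at (4,14/3); v=(-3,-2)
6. t=4/3 → L at (0,2); v=(3,-2)

Final position: (0,2)
Wall sequence: LTRLRL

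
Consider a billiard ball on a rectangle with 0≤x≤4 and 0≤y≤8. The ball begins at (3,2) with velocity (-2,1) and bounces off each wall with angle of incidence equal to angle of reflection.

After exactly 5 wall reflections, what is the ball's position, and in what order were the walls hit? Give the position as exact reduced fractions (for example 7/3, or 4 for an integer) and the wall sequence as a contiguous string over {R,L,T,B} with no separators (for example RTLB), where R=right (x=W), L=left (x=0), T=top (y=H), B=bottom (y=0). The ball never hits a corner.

1. t=3/2 → L at (0,7/2); v=(2,1)
2. t=2 → R at (4,11/2); v=(-2,1)
3. t=2 → L at (0,15/2); v=(2,1)
4. t=1/2 → T at (1,8); v=(2,-1)
5. t=3/2 → R at (4,13/2); v=(-2,-1)

Final position: (4,13/2)
Wall sequence: LRLTR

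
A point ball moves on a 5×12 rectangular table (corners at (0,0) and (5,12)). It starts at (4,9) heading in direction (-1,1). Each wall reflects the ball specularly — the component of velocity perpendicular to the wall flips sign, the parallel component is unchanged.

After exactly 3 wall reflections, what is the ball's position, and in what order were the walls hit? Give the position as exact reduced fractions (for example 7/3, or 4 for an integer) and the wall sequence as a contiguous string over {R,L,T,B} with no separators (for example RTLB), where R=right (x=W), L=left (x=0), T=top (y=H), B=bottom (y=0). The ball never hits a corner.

1. t=3 → T at (1,12); v=(-1,-1)
2. t=1 → L at (0,11); v=(1,-1)
3. t=5 → R at (5,6); v=(-1,-1)

Final position: (5,6)
Wall sequence: TLR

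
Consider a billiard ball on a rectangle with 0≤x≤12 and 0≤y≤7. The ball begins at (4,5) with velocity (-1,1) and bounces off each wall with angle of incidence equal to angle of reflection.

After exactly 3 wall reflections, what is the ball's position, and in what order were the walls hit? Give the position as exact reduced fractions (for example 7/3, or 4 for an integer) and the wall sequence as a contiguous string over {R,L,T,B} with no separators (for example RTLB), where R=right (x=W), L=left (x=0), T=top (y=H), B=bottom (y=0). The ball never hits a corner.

1. t=2 → T at (2,7); v=(-1,-1)
2. t=2 → L at (0,5); v=(1,-1)
3. t=5 → B at (5,0); v=(1,1)

Final position: (5,0)
Wall sequence: TLB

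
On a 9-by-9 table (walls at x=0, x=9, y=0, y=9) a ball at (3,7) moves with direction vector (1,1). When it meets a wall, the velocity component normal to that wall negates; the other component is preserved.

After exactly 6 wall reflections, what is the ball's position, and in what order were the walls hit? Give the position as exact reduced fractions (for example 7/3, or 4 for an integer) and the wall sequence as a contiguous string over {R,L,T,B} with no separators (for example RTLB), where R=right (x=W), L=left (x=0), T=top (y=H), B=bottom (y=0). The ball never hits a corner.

Final position: (9,5)
Wall sequence: TRBLTR

1. t=2 → T at (5,9); v=(1,-1)
2. t=4 → R at (9,5); v=(-1,-1)
3. t=5 → B at (4,0); v=(-1,1)
4. t=4 → L at (0,4); v=(1,1)
5. t=5 → T at (5,9); v=(1,-1)
6. t=4 → R at (9,5); v=(-1,-1)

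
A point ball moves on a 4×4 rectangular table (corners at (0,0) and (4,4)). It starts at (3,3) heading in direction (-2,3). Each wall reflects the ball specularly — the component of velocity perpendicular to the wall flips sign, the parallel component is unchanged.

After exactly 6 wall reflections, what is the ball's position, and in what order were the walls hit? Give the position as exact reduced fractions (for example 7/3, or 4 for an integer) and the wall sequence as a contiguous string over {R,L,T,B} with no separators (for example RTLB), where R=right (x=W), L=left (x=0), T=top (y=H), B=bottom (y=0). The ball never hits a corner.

Final position: (7/3,0)
Wall sequence: TLBTRB

1. t=1/3 → T at (7/3,4); v=(-2,-3)
2. t=7/6 → L at (0,1/2); v=(2,-3)
3. t=1/6 → B at (1/3,0); v=(2,3)
4. t=4/3 → T at (3,4); v=(2,-3)
5. t=1/2 → R at (4,5/2); v=(-2,-3)
6. t=5/6 → B at (7/3,0); v=(-2,3)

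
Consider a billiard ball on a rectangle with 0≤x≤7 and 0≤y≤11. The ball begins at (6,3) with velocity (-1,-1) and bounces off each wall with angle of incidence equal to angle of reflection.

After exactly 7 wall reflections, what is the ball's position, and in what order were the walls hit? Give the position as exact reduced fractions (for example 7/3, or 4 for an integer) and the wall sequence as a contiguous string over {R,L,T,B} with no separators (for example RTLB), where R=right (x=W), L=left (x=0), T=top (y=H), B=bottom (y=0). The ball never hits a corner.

1. t=3 → B at (3,0); v=(-1,1)
2. t=3 → L at (0,3); v=(1,1)
3. t=7 → R at (7,10); v=(-1,1)
4. t=1 → T at (6,11); v=(-1,-1)
5. t=6 → L at (0,5); v=(1,-1)
6. t=5 → B at (5,0); v=(1,1)
7. t=2 → R at (7,2); v=(-1,1)

Final position: (7,2)
Wall sequence: BLRTLBR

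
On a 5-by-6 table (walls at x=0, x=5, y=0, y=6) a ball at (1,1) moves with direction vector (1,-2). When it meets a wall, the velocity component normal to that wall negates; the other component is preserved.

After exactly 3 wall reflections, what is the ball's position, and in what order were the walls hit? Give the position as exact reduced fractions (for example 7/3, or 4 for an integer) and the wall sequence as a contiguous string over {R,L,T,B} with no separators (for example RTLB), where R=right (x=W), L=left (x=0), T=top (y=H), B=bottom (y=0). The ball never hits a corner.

1. t=1/2 → B at (3/2,0); v=(1,2)
2. t=3 → T at (9/2,6); v=(1,-2)
3. t=1/2 → R at (5,5); v=(-1,-2)

Final position: (5,5)
Wall sequence: BTR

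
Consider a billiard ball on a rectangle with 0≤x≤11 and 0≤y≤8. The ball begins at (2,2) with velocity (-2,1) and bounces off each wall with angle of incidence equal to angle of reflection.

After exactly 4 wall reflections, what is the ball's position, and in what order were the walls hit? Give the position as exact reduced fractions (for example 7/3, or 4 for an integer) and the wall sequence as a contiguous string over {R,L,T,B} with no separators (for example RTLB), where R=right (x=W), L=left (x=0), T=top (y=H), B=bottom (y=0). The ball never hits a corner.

1. t=1 → L at (0,3); v=(2,1)
2. t=5 → T at (10,8); v=(2,-1)
3. t=1/2 → R at (11,15/2); v=(-2,-1)
4. t=11/2 → L at (0,2); v=(2,-1)

Final position: (0,2)
Wall sequence: LTRL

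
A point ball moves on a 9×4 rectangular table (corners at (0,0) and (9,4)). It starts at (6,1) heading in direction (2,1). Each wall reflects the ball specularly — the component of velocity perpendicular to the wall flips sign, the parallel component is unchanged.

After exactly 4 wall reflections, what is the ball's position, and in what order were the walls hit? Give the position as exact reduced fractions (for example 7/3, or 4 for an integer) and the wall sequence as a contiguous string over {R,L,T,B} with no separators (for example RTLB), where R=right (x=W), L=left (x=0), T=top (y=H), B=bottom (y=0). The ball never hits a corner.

Final position: (2,0)
Wall sequence: RTLB

1. t=3/2 → R at (9,5/2); v=(-2,1)
2. t=3/2 → T at (6,4); v=(-2,-1)
3. t=3 → L at (0,1); v=(2,-1)
4. t=1 → B at (2,0); v=(2,1)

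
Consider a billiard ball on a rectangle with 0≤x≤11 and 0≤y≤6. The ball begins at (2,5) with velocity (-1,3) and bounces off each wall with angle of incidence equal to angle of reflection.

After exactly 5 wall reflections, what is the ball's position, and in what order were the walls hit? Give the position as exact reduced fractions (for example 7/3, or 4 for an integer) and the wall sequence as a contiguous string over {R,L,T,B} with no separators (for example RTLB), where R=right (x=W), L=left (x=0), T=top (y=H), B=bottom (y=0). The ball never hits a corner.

1. t=1/3 → T at (5/3,6); v=(-1,-3)
2. t=5/3 → L at (0,1); v=(1,-3)
3. t=1/3 → B at (1/3,0); v=(1,3)
4. t=2 → T at (7/3,6); v=(1,-3)
5. t=2 → B at (13/3,0); v=(1,3)

Final position: (13/3,0)
Wall sequence: TLBTB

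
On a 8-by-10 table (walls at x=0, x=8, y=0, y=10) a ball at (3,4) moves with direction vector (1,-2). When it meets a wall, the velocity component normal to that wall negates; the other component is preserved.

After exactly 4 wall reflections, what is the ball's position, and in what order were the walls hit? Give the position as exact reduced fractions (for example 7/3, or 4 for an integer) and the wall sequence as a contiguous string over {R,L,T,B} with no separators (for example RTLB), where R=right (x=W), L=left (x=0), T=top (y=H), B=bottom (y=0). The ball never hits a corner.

Final position: (1,0)
Wall sequence: BRTB

1. t=2 → B at (5,0); v=(1,2)
2. t=3 → R at (8,6); v=(-1,2)
3. t=2 → T at (6,10); v=(-1,-2)
4. t=5 → B at (1,0); v=(-1,2)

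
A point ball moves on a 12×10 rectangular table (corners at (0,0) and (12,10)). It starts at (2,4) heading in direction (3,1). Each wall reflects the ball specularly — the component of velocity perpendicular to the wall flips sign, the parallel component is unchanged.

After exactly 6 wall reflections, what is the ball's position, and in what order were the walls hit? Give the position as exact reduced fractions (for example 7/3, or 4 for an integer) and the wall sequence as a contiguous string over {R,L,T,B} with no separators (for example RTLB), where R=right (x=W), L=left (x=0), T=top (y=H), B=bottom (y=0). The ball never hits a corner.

Final position: (2,0)
Wall sequence: RTLRLB

1. t=10/3 → R at (12,22/3); v=(-3,1)
2. t=8/3 → T at (4,10); v=(-3,-1)
3. t=4/3 → L at (0,26/3); v=(3,-1)
4. t=4 → R at (12,14/3); v=(-3,-1)
5. t=4 → L at (0,2/3); v=(3,-1)
6. t=2/3 → B at (2,0); v=(3,1)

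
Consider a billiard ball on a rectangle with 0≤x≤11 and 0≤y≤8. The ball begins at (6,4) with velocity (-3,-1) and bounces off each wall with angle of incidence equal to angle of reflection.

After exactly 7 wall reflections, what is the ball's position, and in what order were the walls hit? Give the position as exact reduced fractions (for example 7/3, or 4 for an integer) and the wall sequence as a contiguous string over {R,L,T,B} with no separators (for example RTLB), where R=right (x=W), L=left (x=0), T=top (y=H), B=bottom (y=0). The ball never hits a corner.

Final position: (0,10/3)
Wall sequence: LBRLTRL

1. t=2 → L at (0,2); v=(3,-1)
2. t=2 → B at (6,0); v=(3,1)
3. t=5/3 → R at (11,5/3); v=(-3,1)
4. t=11/3 → L at (0,16/3); v=(3,1)
5. t=8/3 → T at (8,8); v=(3,-1)
6. t=1 → R at (11,7); v=(-3,-1)
7. t=11/3 → L at (0,10/3); v=(3,-1)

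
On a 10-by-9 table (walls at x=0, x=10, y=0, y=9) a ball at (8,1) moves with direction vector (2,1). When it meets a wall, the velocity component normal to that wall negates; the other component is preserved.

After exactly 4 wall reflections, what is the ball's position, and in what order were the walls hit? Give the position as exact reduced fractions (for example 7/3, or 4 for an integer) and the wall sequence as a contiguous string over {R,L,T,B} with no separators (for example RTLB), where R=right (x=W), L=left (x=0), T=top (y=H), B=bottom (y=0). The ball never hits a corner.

Final position: (10,6)
Wall sequence: RLTR

1. t=1 → R at (10,2); v=(-2,1)
2. t=5 → L at (0,7); v=(2,1)
3. t=2 → T at (4,9); v=(2,-1)
4. t=3 → R at (10,6); v=(-2,-1)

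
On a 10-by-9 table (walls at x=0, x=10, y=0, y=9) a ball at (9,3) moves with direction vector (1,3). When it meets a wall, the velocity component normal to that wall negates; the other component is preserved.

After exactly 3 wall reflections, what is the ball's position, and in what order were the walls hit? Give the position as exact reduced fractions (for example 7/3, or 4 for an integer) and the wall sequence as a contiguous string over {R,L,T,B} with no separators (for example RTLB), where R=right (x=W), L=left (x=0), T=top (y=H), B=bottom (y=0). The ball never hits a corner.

1. t=1 → R at (10,6); v=(-1,3)
2. t=1 → T at (9,9); v=(-1,-3)
3. t=3 → B at (6,0); v=(-1,3)

Final position: (6,0)
Wall sequence: RTB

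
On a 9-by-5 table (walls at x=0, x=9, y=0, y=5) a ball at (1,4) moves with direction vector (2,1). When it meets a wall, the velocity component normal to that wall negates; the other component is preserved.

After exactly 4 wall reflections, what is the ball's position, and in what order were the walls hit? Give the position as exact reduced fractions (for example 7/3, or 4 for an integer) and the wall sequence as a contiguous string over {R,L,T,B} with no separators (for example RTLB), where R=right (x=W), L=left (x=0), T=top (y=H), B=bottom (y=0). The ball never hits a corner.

1. t=1 → T at (3,5); v=(2,-1)
2. t=3 → R at (9,2); v=(-2,-1)
3. t=2 → B at (5,0); v=(-2,1)
4. t=5/2 → L at (0,5/2); v=(2,1)

Final position: (0,5/2)
Wall sequence: TRBL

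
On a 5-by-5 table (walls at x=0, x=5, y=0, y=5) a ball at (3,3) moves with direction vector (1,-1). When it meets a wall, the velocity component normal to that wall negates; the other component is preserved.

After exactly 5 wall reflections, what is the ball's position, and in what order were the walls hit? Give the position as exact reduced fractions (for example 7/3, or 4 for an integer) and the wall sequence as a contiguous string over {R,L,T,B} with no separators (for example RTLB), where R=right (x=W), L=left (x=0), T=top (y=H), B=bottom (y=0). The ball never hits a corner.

1. t=2 → R at (5,1); v=(-1,-1)
2. t=1 → B at (4,0); v=(-1,1)
3. t=4 → L at (0,4); v=(1,1)
4. t=1 → T at (1,5); v=(1,-1)
5. t=4 → R at (5,1); v=(-1,-1)

Final position: (5,1)
Wall sequence: RBLTR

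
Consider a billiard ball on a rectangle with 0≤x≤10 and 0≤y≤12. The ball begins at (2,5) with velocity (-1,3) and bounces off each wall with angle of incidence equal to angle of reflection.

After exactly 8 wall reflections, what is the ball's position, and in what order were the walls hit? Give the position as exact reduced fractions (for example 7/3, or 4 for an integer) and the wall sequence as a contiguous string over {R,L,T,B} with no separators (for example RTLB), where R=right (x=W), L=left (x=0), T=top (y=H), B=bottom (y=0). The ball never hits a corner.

Final position: (0,1)
Wall sequence: LTBTRBTL

1. t=2 → L at (0,11); v=(1,3)
2. t=1/3 → T at (1/3,12); v=(1,-3)
3. t=4 → B at (13/3,0); v=(1,3)
4. t=4 → T at (25/3,12); v=(1,-3)
5. t=5/3 → R at (10,7); v=(-1,-3)
6. t=7/3 → B at (23/3,0); v=(-1,3)
7. t=4 → T at (11/3,12); v=(-1,-3)
8. t=11/3 → L at (0,1); v=(1,-3)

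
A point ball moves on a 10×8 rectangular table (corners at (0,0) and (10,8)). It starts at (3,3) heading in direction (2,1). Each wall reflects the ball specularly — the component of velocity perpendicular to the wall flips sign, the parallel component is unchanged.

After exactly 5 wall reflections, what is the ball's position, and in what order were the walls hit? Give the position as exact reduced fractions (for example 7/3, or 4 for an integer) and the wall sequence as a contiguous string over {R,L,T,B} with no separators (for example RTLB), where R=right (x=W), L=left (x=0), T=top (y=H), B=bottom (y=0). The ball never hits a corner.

1. t=7/2 → R at (10,13/2); v=(-2,1)
2. t=3/2 → T at (7,8); v=(-2,-1)
3. t=7/2 → L at (0,9/2); v=(2,-1)
4. t=9/2 → B at (9,0); v=(2,1)
5. t=1/2 → R at (10,1/2); v=(-2,1)

Final position: (10,1/2)
Wall sequence: RTLBR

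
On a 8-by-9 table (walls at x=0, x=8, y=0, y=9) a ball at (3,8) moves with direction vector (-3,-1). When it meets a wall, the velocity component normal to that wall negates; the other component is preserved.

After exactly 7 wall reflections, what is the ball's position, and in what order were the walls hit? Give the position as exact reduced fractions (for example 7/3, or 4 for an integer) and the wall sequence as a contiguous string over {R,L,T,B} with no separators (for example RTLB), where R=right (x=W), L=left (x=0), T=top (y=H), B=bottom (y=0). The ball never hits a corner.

Final position: (8,19/3)
Wall sequence: LRLBRLR

1. t=1 → L at (0,7); v=(3,-1)
2. t=8/3 → R at (8,13/3); v=(-3,-1)
3. t=8/3 → L at (0,5/3); v=(3,-1)
4. t=5/3 → B at (5,0); v=(3,1)
5. t=1 → R at (8,1); v=(-3,1)
6. t=8/3 → L at (0,11/3); v=(3,1)
7. t=8/3 → R at (8,19/3); v=(-3,1)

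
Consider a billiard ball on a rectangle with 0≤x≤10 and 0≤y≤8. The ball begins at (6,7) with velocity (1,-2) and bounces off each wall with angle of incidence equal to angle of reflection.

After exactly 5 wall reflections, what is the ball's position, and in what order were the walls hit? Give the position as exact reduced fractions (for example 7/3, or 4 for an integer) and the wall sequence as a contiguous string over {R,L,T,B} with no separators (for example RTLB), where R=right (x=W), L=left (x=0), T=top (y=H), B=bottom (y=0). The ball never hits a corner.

1. t=7/2 → B at (19/2,0); v=(1,2)
2. t=1/2 → R at (10,1); v=(-1,2)
3. t=7/2 → T at (13/2,8); v=(-1,-2)
4. t=4 → B at (5/2,0); v=(-1,2)
5. t=5/2 → L at (0,5); v=(1,2)

Final position: (0,5)
Wall sequence: BRTBL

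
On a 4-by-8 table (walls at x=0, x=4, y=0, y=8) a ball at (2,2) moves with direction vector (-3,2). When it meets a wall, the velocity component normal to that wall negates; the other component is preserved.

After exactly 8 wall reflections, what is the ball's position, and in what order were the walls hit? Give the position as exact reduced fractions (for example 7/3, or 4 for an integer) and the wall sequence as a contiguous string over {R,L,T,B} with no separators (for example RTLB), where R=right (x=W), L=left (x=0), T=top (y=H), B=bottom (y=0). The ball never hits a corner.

1. t=2/3 → L at (0,10/3); v=(3,2)
2. t=4/3 → R at (4,6); v=(-3,2)
3. t=1 → T at (1,8); v=(-3,-2)
4. t=1/3 → L at (0,22/3); v=(3,-2)
5. t=4/3 → R at (4,14/3); v=(-3,-2)
6. t=4/3 → L at (0,2); v=(3,-2)
7. t=1 → B at (3,0); v=(3,2)
8. t=1/3 → R at (4,2/3); v=(-3,2)

Final position: (4,2/3)
Wall sequence: LRTLRLBR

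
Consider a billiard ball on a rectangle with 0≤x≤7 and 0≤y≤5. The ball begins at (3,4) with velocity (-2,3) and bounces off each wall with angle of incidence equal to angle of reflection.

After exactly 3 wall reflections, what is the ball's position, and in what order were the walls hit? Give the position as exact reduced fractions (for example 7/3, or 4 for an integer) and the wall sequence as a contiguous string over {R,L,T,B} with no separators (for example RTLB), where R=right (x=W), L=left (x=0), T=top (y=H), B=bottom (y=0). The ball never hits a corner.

Final position: (1,0)
Wall sequence: TLB

1. t=1/3 → T at (7/3,5); v=(-2,-3)
2. t=7/6 → L at (0,3/2); v=(2,-3)
3. t=1/2 → B at (1,0); v=(2,3)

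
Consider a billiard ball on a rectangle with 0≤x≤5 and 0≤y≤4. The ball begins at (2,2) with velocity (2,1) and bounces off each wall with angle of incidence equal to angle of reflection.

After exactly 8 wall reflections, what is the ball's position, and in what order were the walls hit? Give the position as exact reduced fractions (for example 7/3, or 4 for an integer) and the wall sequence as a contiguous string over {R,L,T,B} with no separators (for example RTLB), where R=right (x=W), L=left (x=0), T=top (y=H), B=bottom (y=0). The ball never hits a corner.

1. t=3/2 → R at (5,7/2); v=(-2,1)
2. t=1/2 → T at (4,4); v=(-2,-1)
3. t=2 → L at (0,2); v=(2,-1)
4. t=2 → B at (4,0); v=(2,1)
5. t=1/2 → R at (5,1/2); v=(-2,1)
6. t=5/2 → L at (0,3); v=(2,1)
7. t=1 → T at (2,4); v=(2,-1)
8. t=3/2 → R at (5,5/2); v=(-2,-1)

Final position: (5,5/2)
Wall sequence: RTLBRLTR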